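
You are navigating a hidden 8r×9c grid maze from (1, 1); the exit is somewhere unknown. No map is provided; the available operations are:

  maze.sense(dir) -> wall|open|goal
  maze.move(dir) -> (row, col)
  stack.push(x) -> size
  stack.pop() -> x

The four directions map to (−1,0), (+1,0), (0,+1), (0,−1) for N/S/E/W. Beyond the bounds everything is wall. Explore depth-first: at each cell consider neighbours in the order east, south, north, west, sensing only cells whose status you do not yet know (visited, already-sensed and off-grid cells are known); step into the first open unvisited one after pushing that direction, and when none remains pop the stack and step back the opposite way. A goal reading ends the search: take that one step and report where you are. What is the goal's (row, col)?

CALL maze.sense[east]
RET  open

CALL stack.push[east]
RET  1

CALL maze.move[east]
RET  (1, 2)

CALL maze.sense[east]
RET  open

CALL stack.push[east]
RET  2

CALL maze.move[east]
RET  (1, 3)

CALL maze.sense[east]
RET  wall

CALL maze.sense[south]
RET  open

CALL stack.push[south]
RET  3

CALL maze.move[south]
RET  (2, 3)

CALL maze.sense[east]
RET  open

CALL stack.push[east]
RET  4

CALL maze.move[east]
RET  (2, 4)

CALL maze.sense[east]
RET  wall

CALL maze.sense[south]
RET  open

CALL stack.push[south]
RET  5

CALL maze.move[south]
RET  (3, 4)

CALL maze.sense[east]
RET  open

CALL stack.push[east]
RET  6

CALL maze.move[east]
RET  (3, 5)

CALL maze.sense[east]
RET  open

CALL stack.push[east]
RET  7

CALL maze.move[east]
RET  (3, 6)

CALL maze.sense[east]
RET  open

CALL stack.push[east]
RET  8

CALL maze.move[east]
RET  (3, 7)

CALL maze.sense[east]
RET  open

CALL stack.push[east]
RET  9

CALL maze.move[east]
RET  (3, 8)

CALL maze.sense[south]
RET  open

CALL stack.push[south]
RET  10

CALL maze.move[south]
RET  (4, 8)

CALL maze.sense[south]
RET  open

CALL stack.push[south]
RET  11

CALL maze.move[south]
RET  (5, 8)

CALL maze.sense[south]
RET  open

CALL stack.push[south]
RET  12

CALL maze.move[south]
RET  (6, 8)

CALL maze.sense[south]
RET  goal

CALL maze.move[south]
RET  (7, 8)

Answer: (7, 8)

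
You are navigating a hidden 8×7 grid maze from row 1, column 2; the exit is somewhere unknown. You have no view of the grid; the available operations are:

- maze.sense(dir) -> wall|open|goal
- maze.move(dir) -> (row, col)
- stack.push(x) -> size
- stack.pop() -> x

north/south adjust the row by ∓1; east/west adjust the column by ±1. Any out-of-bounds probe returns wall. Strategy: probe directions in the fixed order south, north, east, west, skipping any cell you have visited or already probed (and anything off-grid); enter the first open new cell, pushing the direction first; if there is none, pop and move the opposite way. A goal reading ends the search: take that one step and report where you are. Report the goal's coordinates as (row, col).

Action: maze.sense[south]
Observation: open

Action: stack.push[south]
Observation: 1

Action: maze.move[south]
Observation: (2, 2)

Action: maze.sense[south]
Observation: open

Action: stack.push[south]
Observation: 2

Action: maze.move[south]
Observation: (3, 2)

Action: maze.sense[south]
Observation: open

Action: stack.push[south]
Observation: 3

Action: maze.move[south]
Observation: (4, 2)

Action: maze.sense[south]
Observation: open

Action: stack.push[south]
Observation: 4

Action: maze.move[south]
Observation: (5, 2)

Action: maze.sense[south]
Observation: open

Action: stack.push[south]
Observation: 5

Action: maze.move[south]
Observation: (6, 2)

Action: maze.sense[south]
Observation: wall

Action: maze.sense[east]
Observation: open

Action: stack.push[east]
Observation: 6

Action: maze.move[east]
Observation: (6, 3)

Action: maze.sense[south]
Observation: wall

Action: maze.sense[north]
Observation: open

Action: stack.push[north]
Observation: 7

Action: maze.move[north]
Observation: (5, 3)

Action: maze.sense[north]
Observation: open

Action: stack.push[north]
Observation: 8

Action: maze.move[north]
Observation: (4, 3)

Action: maze.sense[north]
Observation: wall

Action: maze.sense[east]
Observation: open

Action: stack.push[east]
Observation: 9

Action: maze.move[east]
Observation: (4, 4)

Action: maze.sense[south]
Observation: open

Action: stack.push[south]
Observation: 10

Action: maze.move[south]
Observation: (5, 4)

Action: maze.sense[south]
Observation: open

Action: stack.push[south]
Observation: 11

Action: maze.move[south]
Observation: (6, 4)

Action: maze.sense[south]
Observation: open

Action: stack.push[south]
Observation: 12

Action: maze.move[south]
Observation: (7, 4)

Action: maze.sense[east]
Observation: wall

Action: stack.pop[]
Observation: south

Action: maze.move[north]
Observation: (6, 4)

Action: maze.sense[east]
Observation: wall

Action: stack.pop[]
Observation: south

Action: maze.move[north]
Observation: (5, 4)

Action: maze.sense[east]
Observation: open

Action: stack.push[east]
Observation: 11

Action: maze.move[east]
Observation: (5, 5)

Action: maze.sense[north]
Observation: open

Action: stack.push[north]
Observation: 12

Action: maze.move[north]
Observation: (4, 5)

Action: maze.sense[north]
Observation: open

Action: stack.push[north]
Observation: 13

Action: maze.move[north]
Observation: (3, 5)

Action: maze.sense[north]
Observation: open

Action: stack.push[north]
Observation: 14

Action: maze.move[north]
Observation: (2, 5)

Action: maze.sense[north]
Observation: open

Action: stack.push[north]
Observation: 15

Action: maze.move[north]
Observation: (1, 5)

Action: maze.sense[north]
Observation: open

Action: stack.push[north]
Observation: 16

Action: maze.move[north]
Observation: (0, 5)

Action: maze.sense[east]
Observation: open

Action: stack.push[east]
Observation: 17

Action: maze.move[east]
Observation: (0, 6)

Action: maze.sense[south]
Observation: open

Action: stack.push[south]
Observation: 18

Action: maze.move[south]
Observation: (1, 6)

Action: maze.sense[south]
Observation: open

Action: stack.push[south]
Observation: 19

Action: maze.move[south]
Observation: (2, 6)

Action: maze.sense[south]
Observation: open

Action: stack.push[south]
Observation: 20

Action: maze.move[south]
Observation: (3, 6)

Action: maze.sense[south]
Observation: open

Action: stack.push[south]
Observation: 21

Action: maze.move[south]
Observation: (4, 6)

Action: maze.sense[south]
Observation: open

Action: stack.push[south]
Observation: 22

Action: maze.move[south]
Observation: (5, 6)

Action: maze.sense[south]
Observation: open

Action: stack.push[south]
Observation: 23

Action: maze.move[south]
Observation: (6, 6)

Action: maze.sense[south]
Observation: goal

Action: maze.move[south]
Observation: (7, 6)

Answer: (7, 6)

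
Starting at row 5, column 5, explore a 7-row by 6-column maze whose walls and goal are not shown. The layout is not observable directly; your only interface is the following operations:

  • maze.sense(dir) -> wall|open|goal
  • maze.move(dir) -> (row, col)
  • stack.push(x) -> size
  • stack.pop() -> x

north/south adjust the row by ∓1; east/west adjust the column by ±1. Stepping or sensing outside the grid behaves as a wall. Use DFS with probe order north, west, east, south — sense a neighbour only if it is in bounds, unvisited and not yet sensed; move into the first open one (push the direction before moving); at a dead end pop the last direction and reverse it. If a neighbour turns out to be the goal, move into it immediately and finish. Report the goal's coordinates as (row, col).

Action: maze.sense[dir: north]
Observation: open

Action: stack.push[x: north]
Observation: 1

Action: maze.move[dir: north]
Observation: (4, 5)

Action: maze.sense[dir: north]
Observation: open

Action: stack.push[x: north]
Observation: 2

Action: maze.move[dir: north]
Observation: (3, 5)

Action: maze.sense[dir: north]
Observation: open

Action: stack.push[x: north]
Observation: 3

Action: maze.move[dir: north]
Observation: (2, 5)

Action: maze.sense[dir: north]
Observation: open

Action: stack.push[x: north]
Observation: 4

Action: maze.move[dir: north]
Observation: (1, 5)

Action: maze.sense[dir: north]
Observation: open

Action: stack.push[x: north]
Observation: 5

Action: maze.move[dir: north]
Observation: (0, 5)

Action: maze.sense[dir: west]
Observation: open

Action: stack.push[x: west]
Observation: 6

Action: maze.move[dir: west]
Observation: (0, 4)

Action: maze.sense[dir: west]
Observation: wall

Action: maze.sense[dir: south]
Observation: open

Action: stack.push[x: south]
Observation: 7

Action: maze.move[dir: south]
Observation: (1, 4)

Action: maze.sense[dir: west]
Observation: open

Action: stack.push[x: west]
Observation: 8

Action: maze.move[dir: west]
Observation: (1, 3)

Action: maze.sense[dir: west]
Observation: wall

Action: maze.sense[dir: south]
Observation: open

Action: stack.push[x: south]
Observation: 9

Action: maze.move[dir: south]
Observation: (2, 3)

Action: maze.sense[dir: west]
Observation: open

Action: stack.push[x: west]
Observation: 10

Action: maze.move[dir: west]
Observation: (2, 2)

Action: maze.sense[dir: west]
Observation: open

Action: stack.push[x: west]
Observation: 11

Action: maze.move[dir: west]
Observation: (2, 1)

Action: maze.sense[dir: north]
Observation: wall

Action: maze.sense[dir: west]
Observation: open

Action: stack.push[x: west]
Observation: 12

Action: maze.move[dir: west]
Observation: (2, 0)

Action: maze.sense[dir: north]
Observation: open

Action: stack.push[x: north]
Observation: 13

Action: maze.move[dir: north]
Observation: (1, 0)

Action: maze.sense[dir: north]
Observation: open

Action: stack.push[x: north]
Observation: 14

Action: maze.move[dir: north]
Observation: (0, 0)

Action: maze.sense[dir: east]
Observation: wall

Action: stack.pop[]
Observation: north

Action: maze.move[dir: south]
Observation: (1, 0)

Action: stack.pop[]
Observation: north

Action: maze.move[dir: south]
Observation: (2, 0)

Action: maze.sense[dir: south]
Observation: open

Action: stack.push[x: south]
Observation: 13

Action: maze.move[dir: south]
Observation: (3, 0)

Action: maze.sense[dir: east]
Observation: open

Action: stack.push[x: east]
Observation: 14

Action: maze.move[dir: east]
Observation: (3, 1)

Action: maze.sense[dir: east]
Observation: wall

Action: maze.sense[dir: south]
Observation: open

Action: stack.push[x: south]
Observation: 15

Action: maze.move[dir: south]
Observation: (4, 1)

Action: maze.sense[dir: west]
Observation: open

Action: stack.push[x: west]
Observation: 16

Action: maze.move[dir: west]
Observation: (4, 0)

Action: maze.sense[dir: south]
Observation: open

Action: stack.push[x: south]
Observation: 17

Action: maze.move[dir: south]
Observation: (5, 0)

Action: maze.sense[dir: east]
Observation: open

Action: stack.push[x: east]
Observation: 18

Action: maze.move[dir: east]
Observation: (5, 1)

Action: maze.sense[dir: east]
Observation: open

Action: stack.push[x: east]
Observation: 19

Action: maze.move[dir: east]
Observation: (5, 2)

Action: maze.sense[dir: north]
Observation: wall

Action: maze.sense[dir: east]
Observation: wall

Action: maze.sense[dir: south]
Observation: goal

Action: maze.move[dir: south]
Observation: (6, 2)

Answer: (6, 2)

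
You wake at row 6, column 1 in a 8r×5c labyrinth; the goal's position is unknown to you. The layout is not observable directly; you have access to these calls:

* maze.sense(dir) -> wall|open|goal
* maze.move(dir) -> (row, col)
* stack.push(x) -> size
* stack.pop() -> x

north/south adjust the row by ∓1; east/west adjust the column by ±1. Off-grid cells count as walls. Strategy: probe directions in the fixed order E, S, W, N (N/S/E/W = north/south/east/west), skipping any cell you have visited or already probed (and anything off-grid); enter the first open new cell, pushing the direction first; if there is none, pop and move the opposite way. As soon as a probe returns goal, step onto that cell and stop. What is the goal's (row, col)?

I run sense(dir=east), — result: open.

Invoking push(x=east), and observe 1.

Now I run move(dir=east), → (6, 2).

I try sense(dir=east), which returns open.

I run push(x=east), : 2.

I invoke move(dir=east), giving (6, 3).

Invoking sense(dir=east), which returns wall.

I run sense(dir=south), and observe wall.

I use sense(dir=north), and get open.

I try push(x=north), which returns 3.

Calling move(dir=north), and observe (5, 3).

I call sense(dir=east), — result: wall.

I try sense(dir=west), and see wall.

Now I run sense(dir=north), giving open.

I invoke push(x=north), — result: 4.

I call move(dir=north), and see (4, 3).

Using sense(dir=east), yielding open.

I invoke push(x=east), — result: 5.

I invoke move(dir=east), → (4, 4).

I invoke sense(dir=north), : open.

I run push(x=north), and see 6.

I call move(dir=north), and observe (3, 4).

Calling sense(dir=west), yielding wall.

I try sense(dir=north), and see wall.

Invoking pop, and see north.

Calling move(dir=south), giving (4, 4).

I call pop, — result: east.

Using move(dir=west), — result: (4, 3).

I run sense(dir=west), — result: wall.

Using pop(), and see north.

I use move(dir=south), giving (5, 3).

I call pop, and see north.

I run move(dir=south), and observe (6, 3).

I run pop, : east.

Calling move(dir=west), which returns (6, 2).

I call sense(dir=south), and see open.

Invoking push(x=south), : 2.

I invoke move(dir=south), and see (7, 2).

I call sense(dir=west), yielding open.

I use push(x=west), and see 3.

I run move(dir=west), and observe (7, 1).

I use sense(dir=west), yielding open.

I invoke push(x=west), — result: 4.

I invoke move(dir=west), and get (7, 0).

Calling sense(dir=north), : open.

I invoke push(x=north), and see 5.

I invoke move(dir=north), → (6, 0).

Then sense(dir=north), and see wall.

I invoke pop, and get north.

I run move(dir=south), and get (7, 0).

Calling pop, giving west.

I run move(dir=east), → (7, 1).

Invoking pop, : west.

Next I call move(dir=east), giving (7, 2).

I invoke pop, : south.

Invoking move(dir=north), giving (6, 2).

Calling pop, which returns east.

Using move(dir=west), and see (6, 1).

I try sense(dir=north), which returns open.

I run push(x=north), and observe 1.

I use move(dir=north), which returns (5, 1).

I use sense(dir=north), giving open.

Now I run push(x=north), → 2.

Next I call move(dir=north), and see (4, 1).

I try sense(dir=west), → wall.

I call sense(dir=north), which returns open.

Invoking push(x=north), and observe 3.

Using move(dir=north), yielding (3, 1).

Now I run sense(dir=east), and see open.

I use push(x=east), and see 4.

I try move(dir=east), yielding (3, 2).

I try sense(dir=north), and see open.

I use push(x=north), yielding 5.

Then move(dir=north), → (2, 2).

Then sense(dir=east), and get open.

Invoking push(x=east), → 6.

I try move(dir=east), : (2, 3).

I use sense(dir=north), — result: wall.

Calling pop, giving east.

I try move(dir=west), and observe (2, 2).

Calling sense(dir=west), yielding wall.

Next I call sense(dir=north), → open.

Invoking push(x=north), yielding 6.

I run move(dir=north), → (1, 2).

Using sense(dir=west), and observe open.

Then push(x=west), giving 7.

Now I run move(dir=west), and get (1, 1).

I try sense(dir=west), giving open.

I use push(x=west), : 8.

Invoking move(dir=west), and observe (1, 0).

I try sense(dir=south), → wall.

Now I run sense(dir=north), : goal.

I call move(dir=north), and get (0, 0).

Answer: (0, 0)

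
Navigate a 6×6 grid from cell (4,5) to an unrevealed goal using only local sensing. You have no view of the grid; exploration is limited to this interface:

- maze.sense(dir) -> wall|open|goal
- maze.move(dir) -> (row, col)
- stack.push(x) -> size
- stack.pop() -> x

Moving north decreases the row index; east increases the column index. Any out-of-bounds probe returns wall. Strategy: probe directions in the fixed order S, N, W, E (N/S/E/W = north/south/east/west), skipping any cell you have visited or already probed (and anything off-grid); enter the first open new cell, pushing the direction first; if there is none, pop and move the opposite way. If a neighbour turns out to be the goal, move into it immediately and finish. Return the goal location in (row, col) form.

Next I call maze.sense passing dir=south, giving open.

I invoke stack.push passing x=south, and observe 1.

Invoking maze.move passing dir=south, yielding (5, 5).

Then maze.sense passing dir=west, which returns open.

I call stack.push passing x=west, and see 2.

I use maze.move passing dir=west, yielding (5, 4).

I run maze.sense passing dir=north, — result: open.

Invoking stack.push passing x=north, and see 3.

Now I run maze.move passing dir=north, and observe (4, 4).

I run maze.sense passing dir=north, giving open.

I invoke stack.push passing x=north, → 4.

Next I call maze.move passing dir=north, yielding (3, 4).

I call maze.sense passing dir=north, → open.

I call stack.push passing x=north, and get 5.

Now I run maze.move passing dir=north, and observe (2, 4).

I run maze.sense passing dir=north, giving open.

Next I call stack.push passing x=north, and get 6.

Using maze.move passing dir=north, : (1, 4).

I invoke maze.sense passing dir=north, and get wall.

I invoke maze.sense passing dir=west, giving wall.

I invoke maze.sense passing dir=east, which returns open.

Calling stack.push passing x=east, and see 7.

Invoking maze.move passing dir=east, → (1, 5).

I call maze.sense passing dir=south, — result: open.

I use stack.push passing x=south, : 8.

Then maze.move passing dir=south, which returns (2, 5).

I try maze.sense passing dir=south, : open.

Now I run stack.push passing x=south, yielding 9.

I run maze.move passing dir=south, → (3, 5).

I use stack.pop, which returns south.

Next I call maze.move passing dir=north, — result: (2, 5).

I run stack.pop, and observe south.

I use maze.move passing dir=north, and observe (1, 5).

Using maze.sense passing dir=north, and get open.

Invoking stack.push passing x=north, : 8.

I run maze.move passing dir=north, yielding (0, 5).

Using stack.pop, yielding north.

Now I run maze.move passing dir=south, which returns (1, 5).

I run stack.pop, and see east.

I use maze.move passing dir=west, yielding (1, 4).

I use stack.pop, → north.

Next I call maze.move passing dir=south, — result: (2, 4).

I try maze.sense passing dir=west, which returns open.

I try stack.push passing x=west, and see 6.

Next I call maze.move passing dir=west, : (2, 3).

I use maze.sense passing dir=south, and see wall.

I use maze.sense passing dir=west, yielding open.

Invoking stack.push passing x=west, — result: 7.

I run maze.move passing dir=west, → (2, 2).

Then maze.sense passing dir=south, giving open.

I call stack.push passing x=south, and get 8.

I call maze.move passing dir=south, : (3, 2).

I invoke maze.sense passing dir=south, — result: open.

Invoking stack.push passing x=south, → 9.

I use maze.move passing dir=south, and observe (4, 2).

I invoke maze.sense passing dir=south, and observe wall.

Using maze.sense passing dir=west, yielding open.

I invoke stack.push passing x=west, giving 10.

I try maze.move passing dir=west, and observe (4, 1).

Then maze.sense passing dir=south, and observe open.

Next I call stack.push passing x=south, : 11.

Next I call maze.move passing dir=south, → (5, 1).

Using maze.sense passing dir=west, : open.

I use stack.push passing x=west, and get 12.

Using maze.move passing dir=west, giving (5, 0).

Then maze.sense passing dir=north, giving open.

Next I call stack.push passing x=north, yielding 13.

I try maze.move passing dir=north, which returns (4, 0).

Now I run maze.sense passing dir=north, giving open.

I use stack.push passing x=north, : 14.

Next I call maze.move passing dir=north, which returns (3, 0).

Then maze.sense passing dir=north, yielding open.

Invoking stack.push passing x=north, and get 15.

I run maze.move passing dir=north, — result: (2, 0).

I call maze.sense passing dir=north, : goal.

Using maze.move passing dir=north, → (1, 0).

Answer: (1, 0)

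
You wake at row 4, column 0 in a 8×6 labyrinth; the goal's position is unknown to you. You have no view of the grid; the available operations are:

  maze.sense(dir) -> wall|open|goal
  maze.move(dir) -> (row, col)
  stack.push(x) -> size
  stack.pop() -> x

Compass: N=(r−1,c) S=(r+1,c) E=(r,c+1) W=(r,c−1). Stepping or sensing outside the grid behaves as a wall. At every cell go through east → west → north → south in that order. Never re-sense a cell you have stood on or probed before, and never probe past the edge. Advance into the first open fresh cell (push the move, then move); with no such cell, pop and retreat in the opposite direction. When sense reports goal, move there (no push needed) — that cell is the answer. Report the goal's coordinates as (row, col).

;; 1. maze.sense(dir='east') : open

;; 2. stack.push(x='east') : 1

;; 3. maze.move(dir='east') : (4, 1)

;; 4. maze.sense(dir='east') : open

;; 5. stack.push(x='east') : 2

;; 6. maze.move(dir='east') : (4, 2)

;; 7. maze.sense(dir='east') : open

;; 8. stack.push(x='east') : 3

;; 9. maze.move(dir='east') : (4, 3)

;; 10. maze.sense(dir='east') : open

;; 11. stack.push(x='east') : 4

;; 12. maze.move(dir='east') : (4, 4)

;; 13. maze.sense(dir='east') : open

;; 14. stack.push(x='east') : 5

;; 15. maze.move(dir='east') : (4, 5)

;; 16. maze.sense(dir='north') : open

;; 17. stack.push(x='north') : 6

;; 18. maze.move(dir='north') : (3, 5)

;; 19. maze.sense(dir='west') : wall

;; 20. maze.sense(dir='north') : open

;; 21. stack.push(x='north') : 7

;; 22. maze.move(dir='north') : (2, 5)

;; 23. maze.sense(dir='west') : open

;; 24. stack.push(x='west') : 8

;; 25. maze.move(dir='west') : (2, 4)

;; 26. maze.sense(dir='west') : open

;; 27. stack.push(x='west') : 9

;; 28. maze.move(dir='west') : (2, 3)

;; 29. maze.sense(dir='west') : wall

;; 30. maze.sense(dir='north') : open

;; 31. stack.push(x='north') : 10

;; 32. maze.move(dir='north') : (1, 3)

;; 33. maze.sense(dir='east') : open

;; 34. stack.push(x='east') : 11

;; 35. maze.move(dir='east') : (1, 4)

;; 36. maze.sense(dir='east') : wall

;; 37. maze.sense(dir='north') : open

;; 38. stack.push(x='north') : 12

;; 39. maze.move(dir='north') : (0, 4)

;; 40. maze.sense(dir='east') : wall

;; 41. maze.sense(dir='west') : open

;; 42. stack.push(x='west') : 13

;; 43. maze.move(dir='west') : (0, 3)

;; 44. maze.sense(dir='west') : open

;; 45. stack.push(x='west') : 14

;; 46. maze.move(dir='west') : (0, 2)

;; 47. maze.sense(dir='west') : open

;; 48. stack.push(x='west') : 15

;; 49. maze.move(dir='west') : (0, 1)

;; 50. maze.sense(dir='west') : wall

;; 51. maze.sense(dir='south') : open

;; 52. stack.push(x='south') : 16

;; 53. maze.move(dir='south') : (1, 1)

;; 54. maze.sense(dir='east') : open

;; 55. stack.push(x='east') : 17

;; 56. maze.move(dir='east') : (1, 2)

;; 57. stack.pop() : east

;; 58. maze.move(dir='west') : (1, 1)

;; 59. maze.sense(dir='west') : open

;; 60. stack.push(x='west') : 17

;; 61. maze.move(dir='west') : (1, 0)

;; 62. maze.sense(dir='south') : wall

;; 63. stack.pop() : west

;; 64. maze.move(dir='east') : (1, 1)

;; 65. maze.sense(dir='south') : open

;; 66. stack.push(x='south') : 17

;; 67. maze.move(dir='south') : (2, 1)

;; 68. maze.sense(dir='south') : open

;; 69. stack.push(x='south') : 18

;; 70. maze.move(dir='south') : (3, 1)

;; 71. maze.sense(dir='east') : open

;; 72. stack.push(x='east') : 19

;; 73. maze.move(dir='east') : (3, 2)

;; 74. maze.sense(dir='east') : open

;; 75. stack.push(x='east') : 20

;; 76. maze.move(dir='east') : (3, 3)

;; 77. stack.pop() : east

;; 78. maze.move(dir='west') : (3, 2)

;; 79. stack.pop() : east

;; 80. maze.move(dir='west') : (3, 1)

;; 81. maze.sense(dir='west') : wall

;; 82. stack.pop() : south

;; 83. maze.move(dir='north') : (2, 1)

;; 84. stack.pop() : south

;; 85. maze.move(dir='north') : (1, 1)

;; 86. stack.pop() : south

;; 87. maze.move(dir='north') : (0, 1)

;; 88. stack.pop() : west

;; 89. maze.move(dir='east') : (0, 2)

;; 90. stack.pop() : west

;; 91. maze.move(dir='east') : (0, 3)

;; 92. stack.pop() : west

;; 93. maze.move(dir='east') : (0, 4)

;; 94. stack.pop() : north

;; 95. maze.move(dir='south') : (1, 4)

;; 96. stack.pop() : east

;; 97. maze.move(dir='west') : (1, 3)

;; 98. stack.pop() : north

;; 99. maze.move(dir='south') : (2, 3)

;; 100. stack.pop() : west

;; 101. maze.move(dir='east') : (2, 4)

;; 102. stack.pop() : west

;; 103. maze.move(dir='east') : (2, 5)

;; 104. stack.pop() : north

;; 105. maze.move(dir='south') : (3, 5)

;; 106. stack.pop() : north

;; 107. maze.move(dir='south') : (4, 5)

;; 108. maze.sense(dir='south') : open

;; 109. stack.push(x='south') : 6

;; 110. maze.move(dir='south') : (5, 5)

;; 111. maze.sense(dir='west') : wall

;; 112. maze.sense(dir='south') : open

;; 113. stack.push(x='south') : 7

;; 114. maze.move(dir='south') : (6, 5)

;; 115. maze.sense(dir='west') : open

;; 116. stack.push(x='west') : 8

;; 117. maze.move(dir='west') : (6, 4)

;; 118. maze.sense(dir='west') : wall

;; 119. maze.sense(dir='south') : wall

;; 120. stack.pop() : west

;; 121. maze.move(dir='east') : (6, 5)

;; 122. maze.sense(dir='south') : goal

;; 123. maze.move(dir='south') : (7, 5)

Answer: (7, 5)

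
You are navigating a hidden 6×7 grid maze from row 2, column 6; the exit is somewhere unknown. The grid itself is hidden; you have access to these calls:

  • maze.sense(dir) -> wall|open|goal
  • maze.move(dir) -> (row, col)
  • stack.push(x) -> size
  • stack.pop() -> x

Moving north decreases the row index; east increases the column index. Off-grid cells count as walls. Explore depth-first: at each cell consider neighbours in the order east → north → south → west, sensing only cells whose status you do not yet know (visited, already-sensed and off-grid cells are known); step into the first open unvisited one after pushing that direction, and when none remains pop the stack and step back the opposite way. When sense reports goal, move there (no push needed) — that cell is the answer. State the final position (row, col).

;; 1. sense(north) == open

;; 2. push(north) == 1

;; 3. move(north) == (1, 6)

;; 4. sense(north) == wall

;; 5. sense(west) == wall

;; 6. pop() == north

;; 7. move(south) == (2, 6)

;; 8. sense(south) == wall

;; 9. sense(west) == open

;; 10. push(west) == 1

;; 11. move(west) == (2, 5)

;; 12. sense(south) == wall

;; 13. sense(west) == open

;; 14. push(west) == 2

;; 15. move(west) == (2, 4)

;; 16. sense(north) == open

;; 17. push(north) == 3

;; 18. move(north) == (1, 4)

;; 19. sense(north) == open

;; 20. push(north) == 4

;; 21. move(north) == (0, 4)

;; 22. sense(east) == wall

;; 23. sense(west) == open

;; 24. push(west) == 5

;; 25. move(west) == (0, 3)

;; 26. sense(south) == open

;; 27. push(south) == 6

;; 28. move(south) == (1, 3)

;; 29. sense(south) == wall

;; 30. sense(west) == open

;; 31. push(west) == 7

;; 32. move(west) == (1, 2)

;; 33. sense(north) == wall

;; 34. sense(south) == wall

;; 35. sense(west) == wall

;; 36. pop() == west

;; 37. move(east) == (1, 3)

;; 38. pop() == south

;; 39. move(north) == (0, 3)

;; 40. pop() == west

;; 41. move(east) == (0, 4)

;; 42. pop() == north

;; 43. move(south) == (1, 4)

;; 44. pop() == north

;; 45. move(south) == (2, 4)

;; 46. sense(south) == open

;; 47. push(south) == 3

;; 48. move(south) == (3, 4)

;; 49. sense(south) == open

;; 50. push(south) == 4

;; 51. move(south) == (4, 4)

;; 52. sense(east) == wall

;; 53. sense(south) == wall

;; 54. sense(west) == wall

;; 55. pop() == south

;; 56. move(north) == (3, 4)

;; 57. sense(west) == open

;; 58. push(west) == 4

;; 59. move(west) == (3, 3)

;; 60. sense(west) == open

;; 61. push(west) == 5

;; 62. move(west) == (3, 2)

;; 63. sense(south) == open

;; 64. push(south) == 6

;; 65. move(south) == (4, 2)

;; 66. sense(south) == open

;; 67. push(south) == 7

;; 68. move(south) == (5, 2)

;; 69. sense(east) == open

;; 70. push(east) == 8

;; 71. move(east) == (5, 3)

;; 72. pop() == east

;; 73. move(west) == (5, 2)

;; 74. sense(west) == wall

;; 75. pop() == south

;; 76. move(north) == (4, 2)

;; 77. sense(west) == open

;; 78. push(west) == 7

;; 79. move(west) == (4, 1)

;; 80. sense(north) == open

;; 81. push(north) == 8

;; 82. move(north) == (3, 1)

;; 83. sense(north) == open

;; 84. push(north) == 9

;; 85. move(north) == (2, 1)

;; 86. sense(west) == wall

;; 87. pop() == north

;; 88. move(south) == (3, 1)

;; 89. sense(west) == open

;; 90. push(west) == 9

;; 91. move(west) == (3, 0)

;; 92. sense(south) == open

;; 93. push(south) == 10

;; 94. move(south) == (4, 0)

;; 95. sense(south) == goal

;; 96. move(south) == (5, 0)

Answer: (5, 0)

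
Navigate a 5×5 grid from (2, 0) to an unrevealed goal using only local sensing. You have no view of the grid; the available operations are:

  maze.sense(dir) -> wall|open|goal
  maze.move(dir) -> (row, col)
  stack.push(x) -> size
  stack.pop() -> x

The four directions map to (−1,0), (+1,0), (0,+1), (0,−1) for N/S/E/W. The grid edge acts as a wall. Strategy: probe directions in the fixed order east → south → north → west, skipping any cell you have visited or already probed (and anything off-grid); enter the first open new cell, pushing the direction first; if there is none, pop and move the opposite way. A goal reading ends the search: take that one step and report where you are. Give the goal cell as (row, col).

# 1. sense(dir=east) -> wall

# 2. sense(dir=south) -> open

# 3. push(x=south) -> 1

# 4. move(dir=south) -> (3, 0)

# 5. sense(dir=east) -> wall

# 6. sense(dir=south) -> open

# 7. push(x=south) -> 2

# 8. move(dir=south) -> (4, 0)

# 9. sense(dir=east) -> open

# 10. push(x=east) -> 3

# 11. move(dir=east) -> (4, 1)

# 12. sense(dir=east) -> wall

# 13. pop() -> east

# 14. move(dir=west) -> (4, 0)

# 15. pop() -> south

# 16. move(dir=north) -> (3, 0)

# 17. pop() -> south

# 18. move(dir=north) -> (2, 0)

# 19. sense(dir=north) -> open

# 20. push(x=north) -> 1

# 21. move(dir=north) -> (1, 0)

# 22. sense(dir=east) -> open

# 23. push(x=east) -> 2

# 24. move(dir=east) -> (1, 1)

# 25. sense(dir=east) -> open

# 26. push(x=east) -> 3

# 27. move(dir=east) -> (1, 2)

# 28. sense(dir=east) -> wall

# 29. sense(dir=south) -> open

# 30. push(x=south) -> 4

# 31. move(dir=south) -> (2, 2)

# 32. sense(dir=east) -> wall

# 33. sense(dir=south) -> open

# 34. push(x=south) -> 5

# 35. move(dir=south) -> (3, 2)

# 36. sense(dir=east) -> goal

# 37. move(dir=east) -> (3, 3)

Answer: (3, 3)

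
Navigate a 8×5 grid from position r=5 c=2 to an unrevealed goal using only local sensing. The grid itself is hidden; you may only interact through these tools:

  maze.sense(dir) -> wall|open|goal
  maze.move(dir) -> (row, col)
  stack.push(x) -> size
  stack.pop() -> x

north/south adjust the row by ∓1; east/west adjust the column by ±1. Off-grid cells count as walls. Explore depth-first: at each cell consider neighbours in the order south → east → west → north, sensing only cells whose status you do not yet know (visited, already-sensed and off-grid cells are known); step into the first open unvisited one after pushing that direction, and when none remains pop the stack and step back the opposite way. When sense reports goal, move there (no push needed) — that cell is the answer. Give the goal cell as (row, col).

I try maze.sense with dir='south', giving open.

Then stack.push with x='south', and see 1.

I use maze.move with dir='south', — result: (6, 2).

Now I run maze.sense with dir='south', yielding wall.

Then maze.sense with dir='east', : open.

Now I run stack.push with x='east', → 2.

I call maze.move with dir='east', which returns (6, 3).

I call maze.sense with dir='south', yielding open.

I try stack.push with x='south', yielding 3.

I run maze.move with dir='south', giving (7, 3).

Invoking maze.sense with dir='east', yielding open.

Now I run stack.push with x='east', : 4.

Next I call maze.move with dir='east', giving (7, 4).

I invoke maze.sense with dir='north', → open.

Invoking stack.push with x='north', and see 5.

Next I call maze.move with dir='north', and observe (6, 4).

Calling maze.sense with dir='north', → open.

Then stack.push with x='north', and observe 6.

Now I run maze.move with dir='north', yielding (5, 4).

I invoke maze.sense with dir='west', and get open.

Then stack.push with x='west', — result: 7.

Calling maze.move with dir='west', and observe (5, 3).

I run maze.sense with dir='north', yielding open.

Invoking stack.push with x='north', → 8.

Now I run maze.move with dir='north', and observe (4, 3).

Invoking maze.sense with dir='east', : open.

Then stack.push with x='east', → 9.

I run maze.move with dir='east', giving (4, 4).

Now I run maze.sense with dir='north', — result: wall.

Next I call stack.pop(), and get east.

Then maze.move with dir='west', giving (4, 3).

Next I call maze.sense with dir='west', and observe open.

Then stack.push with x='west', → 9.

I run maze.move with dir='west', which returns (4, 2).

I run maze.sense with dir='west', → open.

Calling stack.push with x='west', and observe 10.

I try maze.move with dir='west', yielding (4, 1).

I call maze.sense with dir='south', : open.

I run stack.push with x='south', giving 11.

Then maze.move with dir='south', → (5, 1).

I invoke maze.sense with dir='south', — result: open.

I invoke stack.push with x='south', and see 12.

I use maze.move with dir='south', and get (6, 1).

Invoking maze.sense with dir='south', → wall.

Calling maze.sense with dir='west', → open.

Using stack.push with x='west', giving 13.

I use maze.move with dir='west', giving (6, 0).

Then maze.sense with dir='south', and observe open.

I run stack.push with x='south', and see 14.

Invoking maze.move with dir='south', : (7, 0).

Next I call stack.pop, and see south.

Calling maze.move with dir='north', which returns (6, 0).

I use maze.sense with dir='north', which returns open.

I try stack.push with x='north', and observe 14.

Invoking maze.move with dir='north', and see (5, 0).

I call maze.sense with dir='north', and observe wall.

Calling stack.pop(), which returns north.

Now I run maze.move with dir='south', → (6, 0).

Now I run stack.pop(), — result: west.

I call maze.move with dir='east', giving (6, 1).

Then stack.pop, yielding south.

I try maze.move with dir='north', which returns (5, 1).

Calling stack.pop, — result: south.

I invoke maze.move with dir='north', → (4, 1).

Next I call maze.sense with dir='north', → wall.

I invoke stack.pop, and observe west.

Invoking maze.move with dir='east', giving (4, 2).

I try maze.sense with dir='north', and see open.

Next I call stack.push with x='north', — result: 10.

I invoke maze.move with dir='north', giving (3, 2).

Next I call maze.sense with dir='east', — result: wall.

Calling maze.sense with dir='north', yielding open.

I call stack.push with x='north', which returns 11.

I use maze.move with dir='north', yielding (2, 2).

I try maze.sense with dir='east', and see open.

I invoke stack.push with x='east', → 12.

I invoke maze.move with dir='east', — result: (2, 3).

I use maze.sense with dir='east', : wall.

Next I call maze.sense with dir='north', and see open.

Calling stack.push with x='north', and get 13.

I call maze.move with dir='north', → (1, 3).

Then maze.sense with dir='east', and see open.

I try stack.push with x='east', → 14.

Using maze.move with dir='east', : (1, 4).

Calling maze.sense with dir='north', : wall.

I try stack.pop, and observe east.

I call maze.move with dir='west', giving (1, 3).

Next I call maze.sense with dir='west', and get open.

Now I run stack.push with x='west', giving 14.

Invoking maze.move with dir='west', : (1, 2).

Using maze.sense with dir='west', : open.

Calling stack.push with x='west', and see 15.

Then maze.move with dir='west', : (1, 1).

I try maze.sense with dir='south', and see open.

I use stack.push with x='south', which returns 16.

I try maze.move with dir='south', : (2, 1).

I use maze.sense with dir='west', : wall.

Calling stack.pop, giving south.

Then maze.move with dir='north', : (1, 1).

I run maze.sense with dir='west', → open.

I use stack.push with x='west', and observe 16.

I invoke maze.move with dir='west', → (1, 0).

Calling maze.sense with dir='north', : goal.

I run maze.move with dir='north', : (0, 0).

Answer: (0, 0)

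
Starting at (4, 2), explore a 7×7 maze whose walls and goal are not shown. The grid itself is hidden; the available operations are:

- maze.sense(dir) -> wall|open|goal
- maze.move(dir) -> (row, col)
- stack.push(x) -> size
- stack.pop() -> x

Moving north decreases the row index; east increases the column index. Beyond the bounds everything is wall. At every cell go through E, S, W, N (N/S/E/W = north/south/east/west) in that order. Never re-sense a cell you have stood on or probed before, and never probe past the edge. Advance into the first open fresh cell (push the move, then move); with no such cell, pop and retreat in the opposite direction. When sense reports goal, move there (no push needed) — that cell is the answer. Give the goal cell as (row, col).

% maze.sense dir: east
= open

% stack.push x: east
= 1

% maze.move dir: east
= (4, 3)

% maze.sense dir: east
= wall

% maze.sense dir: south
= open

% stack.push x: south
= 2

% maze.move dir: south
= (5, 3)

% maze.sense dir: east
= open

% stack.push x: east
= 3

% maze.move dir: east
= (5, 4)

% maze.sense dir: east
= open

% stack.push x: east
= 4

% maze.move dir: east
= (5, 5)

% maze.sense dir: east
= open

% stack.push x: east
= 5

% maze.move dir: east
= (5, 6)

% maze.sense dir: south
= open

% stack.push x: south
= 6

% maze.move dir: south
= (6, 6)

% maze.sense dir: west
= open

% stack.push x: west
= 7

% maze.move dir: west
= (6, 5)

% maze.sense dir: west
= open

% stack.push x: west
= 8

% maze.move dir: west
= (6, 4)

% maze.sense dir: west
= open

% stack.push x: west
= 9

% maze.move dir: west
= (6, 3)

% maze.sense dir: west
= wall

% stack.pop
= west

% maze.move dir: east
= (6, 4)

% stack.pop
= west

% maze.move dir: east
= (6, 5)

% stack.pop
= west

% maze.move dir: east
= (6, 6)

% stack.pop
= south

% maze.move dir: north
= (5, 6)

% maze.sense dir: north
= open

% stack.push x: north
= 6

% maze.move dir: north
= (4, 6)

% maze.sense dir: west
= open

% stack.push x: west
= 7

% maze.move dir: west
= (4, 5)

% maze.sense dir: north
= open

% stack.push x: north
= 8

% maze.move dir: north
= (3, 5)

% maze.sense dir: east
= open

% stack.push x: east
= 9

% maze.move dir: east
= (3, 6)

% maze.sense dir: north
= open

% stack.push x: north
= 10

% maze.move dir: north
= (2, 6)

% maze.sense dir: west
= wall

% maze.sense dir: north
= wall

% stack.pop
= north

% maze.move dir: south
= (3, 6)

% stack.pop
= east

% maze.move dir: west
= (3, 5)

% maze.sense dir: west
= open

% stack.push x: west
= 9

% maze.move dir: west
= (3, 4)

% maze.sense dir: west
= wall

% maze.sense dir: north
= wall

% stack.pop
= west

% maze.move dir: east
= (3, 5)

% stack.pop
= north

% maze.move dir: south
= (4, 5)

% stack.pop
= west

% maze.move dir: east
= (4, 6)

% stack.pop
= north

% maze.move dir: south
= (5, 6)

% stack.pop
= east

% maze.move dir: west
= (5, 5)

% stack.pop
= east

% maze.move dir: west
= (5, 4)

% stack.pop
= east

% maze.move dir: west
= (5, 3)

% maze.sense dir: west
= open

% stack.push x: west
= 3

% maze.move dir: west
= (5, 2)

% maze.sense dir: west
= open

% stack.push x: west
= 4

% maze.move dir: west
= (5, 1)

% maze.sense dir: south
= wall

% maze.sense dir: west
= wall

% maze.sense dir: north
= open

% stack.push x: north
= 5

% maze.move dir: north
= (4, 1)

% maze.sense dir: west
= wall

% maze.sense dir: north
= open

% stack.push x: north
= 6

% maze.move dir: north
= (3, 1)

% maze.sense dir: east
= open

% stack.push x: east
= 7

% maze.move dir: east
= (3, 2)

% maze.sense dir: north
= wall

% stack.pop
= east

% maze.move dir: west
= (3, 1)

% maze.sense dir: west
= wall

% maze.sense dir: north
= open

% stack.push x: north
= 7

% maze.move dir: north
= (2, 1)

% maze.sense dir: west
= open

% stack.push x: west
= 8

% maze.move dir: west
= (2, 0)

% maze.sense dir: north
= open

% stack.push x: north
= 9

% maze.move dir: north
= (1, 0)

% maze.sense dir: east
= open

% stack.push x: east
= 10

% maze.move dir: east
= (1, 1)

% maze.sense dir: east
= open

% stack.push x: east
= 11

% maze.move dir: east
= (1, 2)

% maze.sense dir: east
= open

% stack.push x: east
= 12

% maze.move dir: east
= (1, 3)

% maze.sense dir: east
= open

% stack.push x: east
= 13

% maze.move dir: east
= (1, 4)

% maze.sense dir: east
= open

% stack.push x: east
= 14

% maze.move dir: east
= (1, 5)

% maze.sense dir: north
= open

% stack.push x: north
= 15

% maze.move dir: north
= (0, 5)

% maze.sense dir: east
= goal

% maze.move dir: east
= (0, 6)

Answer: (0, 6)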